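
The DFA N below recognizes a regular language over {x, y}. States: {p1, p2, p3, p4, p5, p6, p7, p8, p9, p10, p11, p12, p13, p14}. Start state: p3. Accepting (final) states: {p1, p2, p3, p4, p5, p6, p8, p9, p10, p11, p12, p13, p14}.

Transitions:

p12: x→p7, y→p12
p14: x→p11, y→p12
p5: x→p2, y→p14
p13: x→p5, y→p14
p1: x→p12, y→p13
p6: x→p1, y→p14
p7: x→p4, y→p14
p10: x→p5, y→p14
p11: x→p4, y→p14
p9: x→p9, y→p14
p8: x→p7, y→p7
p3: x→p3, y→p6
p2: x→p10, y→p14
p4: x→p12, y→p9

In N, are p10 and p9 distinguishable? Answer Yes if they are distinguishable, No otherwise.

No

First remove the unreachable states {p8}; 13 states remain.
P0 = {p1,p2,p3,p4,p5,p6,p9,p10,p11,p12,p13,p14} | {p7}.
On input x, block {p1,p2,p3,p4,p5,p6,p9,p10,p11,p12,p13,p14} splits into {p1,p2,p3,p4,p5,p6,p9,p10,p11,p13,p14} and {p12}.
Split {p1,p2,p3,p4,p5,p6,p9,p10,p11,p13,p14} by δ(·,x) → {p2,p3,p5,p6,p9,p10,p11,p13,p14} and {p1,p4}.
Split {p2,p3,p5,p6,p9,p10,p11,p13,p14} by δ(·,x) → {p2,p3,p5,p9,p10,p13,p14} and {p6,p11}.
Refine {p2,p3,p5,p9,p10,p13,p14} on symbol x: members go to different blocks, giving {p2,p3,p5,p9,p10,p13} and {p14}.
On input y, block {p2,p3,p5,p9,p10,p13} splits into {p2,p5,p9,p10,p13} and {p3}.
No further refinement is possible. Final partition (7 blocks): {p2,p5,p9,p10,p13} | {p7} | {p12} | {p1,p4} | {p6,p11} | {p14} | {p3}.
p10 and p9 lie in the same block of the stable partition, so they are equivalent — no string distinguishes them.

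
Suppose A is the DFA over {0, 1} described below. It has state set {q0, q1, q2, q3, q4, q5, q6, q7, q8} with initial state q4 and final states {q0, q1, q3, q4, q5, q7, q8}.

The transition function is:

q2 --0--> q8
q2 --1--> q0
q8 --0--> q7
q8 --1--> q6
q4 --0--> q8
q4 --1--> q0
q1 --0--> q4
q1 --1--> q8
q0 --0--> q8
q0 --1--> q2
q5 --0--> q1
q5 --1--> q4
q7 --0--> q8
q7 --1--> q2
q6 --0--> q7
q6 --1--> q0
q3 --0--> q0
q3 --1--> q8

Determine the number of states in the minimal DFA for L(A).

Reachable states from the start: {q0,q2,q4,q6,q7,q8}. Unreachable: {q1,q3,q5} — drop them.
Start with accepting vs non-accepting: {q0,q4,q7,q8} | {q2,q6}.
Split {q0,q4,q7,q8} by δ(·,1) → {q0,q7,q8} and {q4}.
Stable partition: {q0,q7,q8} | {q2,q6} | {q4} — 3 equivalence classes.

3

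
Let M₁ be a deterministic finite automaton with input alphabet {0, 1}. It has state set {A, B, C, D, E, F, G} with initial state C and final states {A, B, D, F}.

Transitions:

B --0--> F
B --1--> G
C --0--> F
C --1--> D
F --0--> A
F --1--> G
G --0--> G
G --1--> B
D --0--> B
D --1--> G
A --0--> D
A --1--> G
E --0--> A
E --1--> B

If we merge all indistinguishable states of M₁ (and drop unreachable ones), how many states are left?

Reachable states from the start: {A,B,C,D,F,G}. Unreachable: {E} — drop them.
Initial partition by acceptance: {A,B,D,F} | {C,G}.
Split {C,G} by δ(·,0) → {C} and {G}.
Stable partition: {A,B,D,F} | {C} | {G} — 3 equivalence classes.

3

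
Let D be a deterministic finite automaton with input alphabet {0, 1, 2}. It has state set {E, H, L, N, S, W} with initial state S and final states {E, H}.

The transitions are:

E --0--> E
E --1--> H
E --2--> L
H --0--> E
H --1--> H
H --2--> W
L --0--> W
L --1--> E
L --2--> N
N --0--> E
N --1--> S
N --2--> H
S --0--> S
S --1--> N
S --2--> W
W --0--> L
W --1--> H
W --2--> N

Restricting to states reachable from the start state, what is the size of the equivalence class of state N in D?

All states are reachable from the start state.
P0 = {E,H} | {L,N,S,W}.
On input 0, block {L,N,S,W} splits into {L,S,W} and {N}.
Refine {L,S,W} on symbol 1: members go to different blocks, giving {L,W} and {S}.
Stable partition: {E,H} | {L,W} | {N} | {S} — 4 equivalence classes.
State N belongs to the block {N}, which has 1 states.

1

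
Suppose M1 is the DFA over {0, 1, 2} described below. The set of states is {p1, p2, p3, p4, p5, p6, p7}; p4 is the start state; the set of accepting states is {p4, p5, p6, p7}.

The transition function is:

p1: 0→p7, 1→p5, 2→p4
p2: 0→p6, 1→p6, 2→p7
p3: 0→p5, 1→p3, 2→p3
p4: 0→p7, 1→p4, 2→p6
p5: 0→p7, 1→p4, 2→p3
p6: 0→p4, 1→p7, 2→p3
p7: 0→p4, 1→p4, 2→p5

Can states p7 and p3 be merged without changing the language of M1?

No

First remove the unreachable states {p1,p2}; 5 states remain.
Start with accepting vs non-accepting: {p4,p5,p6,p7} | {p3}.
On input 2, block {p4,p5,p6,p7} splits into {p4,p7} and {p5,p6}.
Stable partition: {p4,p7} | {p3} | {p5,p6} — 3 equivalence classes.
p7 and p3 end up in different blocks, so they are distinguishable. For instance, the string 'ε' is accepted from only p7.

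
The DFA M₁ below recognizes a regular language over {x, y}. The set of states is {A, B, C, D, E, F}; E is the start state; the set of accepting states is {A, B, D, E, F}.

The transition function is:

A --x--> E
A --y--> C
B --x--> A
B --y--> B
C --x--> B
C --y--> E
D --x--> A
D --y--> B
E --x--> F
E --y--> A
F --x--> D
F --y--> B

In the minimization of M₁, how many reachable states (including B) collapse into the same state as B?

Initial partition by acceptance: {A,B,D,E,F} | {C}.
Split {A,B,D,E,F} by δ(·,y) → {B,D,E,F} and {A}.
Refine {B,D,E,F} on symbol x: members go to different blocks, giving {B,D} and {E,F}.
Split {E,F} by δ(·,x) → {E} and {F}.
The partition is now stable with 5 blocks: {B,D} | {C} | {A} | {E} | {F}.
The equivalence class containing B is {B,D}, of size 2.

2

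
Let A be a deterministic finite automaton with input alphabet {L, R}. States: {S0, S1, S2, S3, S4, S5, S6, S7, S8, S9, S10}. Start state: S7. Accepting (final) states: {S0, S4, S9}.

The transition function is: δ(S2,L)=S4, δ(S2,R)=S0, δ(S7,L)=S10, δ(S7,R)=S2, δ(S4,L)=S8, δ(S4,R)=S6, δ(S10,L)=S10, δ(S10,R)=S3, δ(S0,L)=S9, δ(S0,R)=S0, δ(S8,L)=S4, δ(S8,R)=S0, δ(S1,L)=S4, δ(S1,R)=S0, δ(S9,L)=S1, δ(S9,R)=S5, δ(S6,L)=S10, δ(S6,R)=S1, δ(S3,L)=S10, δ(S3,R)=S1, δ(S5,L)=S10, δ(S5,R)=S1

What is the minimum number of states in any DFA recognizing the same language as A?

Initial partition by acceptance: {S0,S4,S9} | {S1,S2,S3,S5,S6,S7,S8,S10}.
Split {S0,S4,S9} by δ(·,L) → {S4,S9} and {S0}.
Refine {S1,S2,S3,S5,S6,S7,S8,S10} on symbol L: members go to different blocks, giving {S3,S5,S6,S7,S10} and {S1,S2,S8}.
Split {S3,S5,S6,S7,S10} by δ(·,R) → {S3,S5,S6,S7} and {S10}.
No further refinement is possible. Final partition (5 blocks): {S4,S9} | {S3,S5,S6,S7} | {S0} | {S1,S2,S8} | {S10}.

5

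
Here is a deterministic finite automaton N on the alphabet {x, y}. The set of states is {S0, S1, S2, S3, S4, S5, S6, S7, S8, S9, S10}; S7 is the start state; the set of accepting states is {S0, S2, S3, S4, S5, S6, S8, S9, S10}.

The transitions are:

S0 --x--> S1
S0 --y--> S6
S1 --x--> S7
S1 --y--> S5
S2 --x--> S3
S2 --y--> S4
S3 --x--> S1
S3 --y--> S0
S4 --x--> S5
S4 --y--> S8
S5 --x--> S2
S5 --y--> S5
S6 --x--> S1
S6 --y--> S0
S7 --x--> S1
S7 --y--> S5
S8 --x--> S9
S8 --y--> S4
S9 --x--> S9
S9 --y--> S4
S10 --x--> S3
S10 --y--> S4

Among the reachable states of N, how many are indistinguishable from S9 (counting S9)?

First remove the unreachable states {S10}; 10 states remain.
Initial partition by acceptance: {S0,S2,S3,S4,S5,S6,S8,S9} | {S1,S7}.
Split {S0,S2,S3,S4,S5,S6,S8,S9} by δ(·,x) → {S2,S4,S5,S8,S9} and {S0,S3,S6}.
On input x, block {S2,S4,S5,S8,S9} splits into {S4,S5,S8,S9} and {S2}.
Refine {S4,S5,S8,S9} on symbol x: members go to different blocks, giving {S4,S8,S9} and {S5}.
On input x, block {S4,S8,S9} splits into {S8,S9} and {S4}.
No further refinement is possible. Final partition (6 blocks): {S8,S9} | {S1,S7} | {S0,S3,S6} | {S2} | {S5} | {S4}.
State S9 belongs to the block {S8,S9}, which has 2 states.

2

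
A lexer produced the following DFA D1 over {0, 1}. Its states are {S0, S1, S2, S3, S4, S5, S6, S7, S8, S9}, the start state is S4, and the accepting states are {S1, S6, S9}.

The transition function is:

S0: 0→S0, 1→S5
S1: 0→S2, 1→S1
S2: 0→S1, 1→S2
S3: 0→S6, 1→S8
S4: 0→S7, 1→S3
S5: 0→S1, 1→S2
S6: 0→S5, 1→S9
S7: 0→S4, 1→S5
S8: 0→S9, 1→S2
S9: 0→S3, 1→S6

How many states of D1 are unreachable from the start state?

1

Starting at S4 and following transitions, the reachable set is {S1, S2, S3, S4, S5, S6, S7, S8, S9}. That leaves S0 unreachable — 1 in total.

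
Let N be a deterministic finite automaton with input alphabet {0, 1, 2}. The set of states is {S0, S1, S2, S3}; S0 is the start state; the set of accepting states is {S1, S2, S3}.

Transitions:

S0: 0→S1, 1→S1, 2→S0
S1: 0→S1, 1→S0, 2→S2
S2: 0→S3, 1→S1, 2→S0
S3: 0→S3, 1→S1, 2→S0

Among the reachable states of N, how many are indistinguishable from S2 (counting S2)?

Start with accepting vs non-accepting: {S1,S2,S3} | {S0}.
Split {S1,S2,S3} by δ(·,1) → {S2,S3} and {S1}.
The partition is now stable with 3 blocks: {S2,S3} | {S0} | {S1}.
The equivalence class containing S2 is {S2,S3}, of size 2.

2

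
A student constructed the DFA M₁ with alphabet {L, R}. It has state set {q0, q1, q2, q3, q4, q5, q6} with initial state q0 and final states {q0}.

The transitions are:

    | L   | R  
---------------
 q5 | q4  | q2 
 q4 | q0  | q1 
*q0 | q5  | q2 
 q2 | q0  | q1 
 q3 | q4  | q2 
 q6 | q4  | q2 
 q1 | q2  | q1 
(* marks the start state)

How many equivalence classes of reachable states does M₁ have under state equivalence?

4

States {q3,q6} cannot be reached from the start state, so discard them.
Start with accepting vs non-accepting: {q0} | {q1,q2,q4,q5}.
On input L, block {q1,q2,q4,q5} splits into {q1,q5} and {q2,q4}.
Split {q1,q5} by δ(·,R) → {q1} and {q5}.
The partition is now stable with 4 blocks: {q0} | {q1} | {q2,q4} | {q5}.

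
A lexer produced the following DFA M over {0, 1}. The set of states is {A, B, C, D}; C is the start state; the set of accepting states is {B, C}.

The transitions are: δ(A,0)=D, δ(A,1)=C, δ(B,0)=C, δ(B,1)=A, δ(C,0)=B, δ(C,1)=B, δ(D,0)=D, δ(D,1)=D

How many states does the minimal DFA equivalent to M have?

4

All states are reachable from the start state.
Start with accepting vs non-accepting: {B,C} | {A,D}.
On input 1, block {B,C} splits into {B} and {C}.
Refine {A,D} on symbol 1: members go to different blocks, giving {A} and {D}.
The partition is now stable with 4 blocks: {B} | {A} | {C} | {D}.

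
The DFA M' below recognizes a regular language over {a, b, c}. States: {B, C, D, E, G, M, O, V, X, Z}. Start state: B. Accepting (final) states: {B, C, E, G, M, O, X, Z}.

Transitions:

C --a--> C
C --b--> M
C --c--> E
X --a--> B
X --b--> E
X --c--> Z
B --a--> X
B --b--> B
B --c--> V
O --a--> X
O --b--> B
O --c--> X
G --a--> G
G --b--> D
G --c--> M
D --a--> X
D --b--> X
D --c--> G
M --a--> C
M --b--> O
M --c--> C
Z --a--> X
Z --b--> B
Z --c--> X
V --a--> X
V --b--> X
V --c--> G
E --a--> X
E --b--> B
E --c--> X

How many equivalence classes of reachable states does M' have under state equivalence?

7

All states are reachable from the start state.
P0 = {B,C,E,G,M,O,X,Z} | {D,V}.
Refine {B,C,E,G,M,O,X,Z} on symbol b: members go to different blocks, giving {B,C,E,M,O,X,Z} and {G}.
On input c, block {B,C,E,M,O,X,Z} splits into {C,E,M,O,X,Z} and {B}.
On input a, block {C,E,M,O,X,Z} splits into {C,E,M,O,Z} and {X}.
Refine {C,E,M,O,Z} on symbol a: members go to different blocks, giving {E,O,Z} and {C,M}.
Refine {C,M} on symbol b: members go to different blocks, giving {C} and {M}.
Stable partition: {E,O,Z} | {D,V} | {G} | {B} | {X} | {C} | {M} — 7 equivalence classes.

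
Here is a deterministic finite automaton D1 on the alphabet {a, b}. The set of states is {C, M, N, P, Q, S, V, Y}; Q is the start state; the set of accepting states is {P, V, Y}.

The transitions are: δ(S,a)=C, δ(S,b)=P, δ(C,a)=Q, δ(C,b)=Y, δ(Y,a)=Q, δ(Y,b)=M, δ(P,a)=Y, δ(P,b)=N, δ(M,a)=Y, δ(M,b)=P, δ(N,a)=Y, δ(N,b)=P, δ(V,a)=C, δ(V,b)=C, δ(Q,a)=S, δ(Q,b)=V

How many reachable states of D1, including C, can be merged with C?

1

Every state is reachable, so we keep all 8.
P0 = {P,V,Y} | {C,M,N,Q,S}.
On input a, block {P,V,Y} splits into {V,Y} and {P}.
On input a, block {C,M,N,Q,S} splits into {C,Q,S} and {M,N}.
On input b, block {V,Y} splits into {V} and {Y}.
Refine {C,Q,S} on symbol b: members go to different blocks, giving {S} and {Q} and {C}.
Stable partition: {V} | {S} | {P} | {M,N} | {Y} | {Q} | {C} — 7 equivalence classes.
State C belongs to the block {C}, which has 1 states.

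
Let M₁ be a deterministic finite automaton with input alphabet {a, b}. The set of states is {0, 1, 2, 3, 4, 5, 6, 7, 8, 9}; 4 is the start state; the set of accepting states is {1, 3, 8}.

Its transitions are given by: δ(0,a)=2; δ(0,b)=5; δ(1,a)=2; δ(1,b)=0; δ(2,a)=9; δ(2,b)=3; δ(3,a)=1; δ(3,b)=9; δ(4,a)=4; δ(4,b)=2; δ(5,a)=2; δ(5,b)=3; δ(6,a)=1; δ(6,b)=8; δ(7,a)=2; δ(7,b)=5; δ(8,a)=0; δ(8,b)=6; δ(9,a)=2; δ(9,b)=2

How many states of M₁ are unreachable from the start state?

BFS from 4 reaches {0, 1, 2, 3, 4, 5, 9}; the 3 state(s) 6, 7, 8 are never visited.

3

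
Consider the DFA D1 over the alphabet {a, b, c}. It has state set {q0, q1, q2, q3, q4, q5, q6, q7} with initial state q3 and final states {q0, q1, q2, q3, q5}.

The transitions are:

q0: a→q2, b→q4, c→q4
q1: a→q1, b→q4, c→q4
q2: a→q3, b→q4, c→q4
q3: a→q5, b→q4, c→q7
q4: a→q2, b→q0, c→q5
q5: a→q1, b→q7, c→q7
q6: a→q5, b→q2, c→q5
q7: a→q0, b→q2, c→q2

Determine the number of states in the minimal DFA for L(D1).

2

Reachable states from the start: {q0,q1,q2,q3,q4,q5,q7}. Unreachable: {q6} — drop them.
P0 = {q0,q1,q2,q3,q5} | {q4,q7}.
Stable partition: {q0,q1,q2,q3,q5} | {q4,q7} — 2 equivalence classes.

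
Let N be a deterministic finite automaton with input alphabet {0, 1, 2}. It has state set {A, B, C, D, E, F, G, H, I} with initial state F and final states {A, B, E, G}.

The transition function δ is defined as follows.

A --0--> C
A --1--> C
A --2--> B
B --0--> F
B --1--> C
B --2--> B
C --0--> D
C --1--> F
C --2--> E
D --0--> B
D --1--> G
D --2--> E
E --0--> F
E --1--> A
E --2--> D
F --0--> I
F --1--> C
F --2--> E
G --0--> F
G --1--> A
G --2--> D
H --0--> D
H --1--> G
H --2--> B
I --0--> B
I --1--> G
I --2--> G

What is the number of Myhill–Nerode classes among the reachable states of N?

4

Reachable states from the start: {A,B,C,D,E,F,G,I}. Unreachable: {H} — drop them.
P0 = {A,B,E,G} | {C,D,F,I}.
Refine {A,B,E,G} on symbol 1: members go to different blocks, giving {A,B} and {E,G}.
Split {C,D,F,I} by δ(·,0) → {C,F} and {D,I}.
No further refinement is possible. Final partition (4 blocks): {A,B} | {C,F} | {E,G} | {D,I}.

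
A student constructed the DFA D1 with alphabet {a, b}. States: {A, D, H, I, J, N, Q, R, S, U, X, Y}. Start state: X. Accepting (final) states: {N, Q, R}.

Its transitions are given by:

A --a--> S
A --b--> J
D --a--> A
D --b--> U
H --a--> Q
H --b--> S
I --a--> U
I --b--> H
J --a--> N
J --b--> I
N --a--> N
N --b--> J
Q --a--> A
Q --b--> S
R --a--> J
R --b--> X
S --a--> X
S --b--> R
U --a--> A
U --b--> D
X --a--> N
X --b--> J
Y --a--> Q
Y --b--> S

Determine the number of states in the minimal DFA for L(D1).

Reachable states from the start: {A,D,H,I,J,N,Q,R,S,U,X}. Unreachable: {Y} — drop them.
Start with accepting vs non-accepting: {N,Q,R} | {A,D,H,I,J,S,U,X}.
Split {N,Q,R} by δ(·,a) → {Q,R} and {N}.
Split {A,D,H,I,J,S,U,X} by δ(·,a) → {A,D,I,S,U} and {J,X} and {H}.
On input a, block {Q,R} splits into {Q} and {R}.
On input a, block {A,D,I,S,U} splits into {A,D,I,U} and {S}.
Split {A,D,I,U} by δ(·,a) → {D,I,U} and {A}.
Refine {D,I,U} on symbol a: members go to different blocks, giving {D,U} and {I}.
Split {J,X} by δ(·,b) → {J} and {X}.
The partition is now stable with 10 blocks: {Q} | {D,U} | {N} | {J} | {H} | {R} | {S} | {A} | {I} | {X}.

10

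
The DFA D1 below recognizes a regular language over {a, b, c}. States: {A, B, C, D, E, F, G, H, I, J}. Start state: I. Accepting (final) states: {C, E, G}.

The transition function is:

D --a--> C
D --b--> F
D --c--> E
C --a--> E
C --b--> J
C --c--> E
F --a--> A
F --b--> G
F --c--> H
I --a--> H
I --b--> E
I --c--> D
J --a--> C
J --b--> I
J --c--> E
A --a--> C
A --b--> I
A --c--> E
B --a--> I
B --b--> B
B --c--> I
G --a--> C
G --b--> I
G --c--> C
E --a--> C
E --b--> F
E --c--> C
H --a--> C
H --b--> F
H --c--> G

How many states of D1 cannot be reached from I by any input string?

1

No path from I leads to B; the other 9 states are all reachable.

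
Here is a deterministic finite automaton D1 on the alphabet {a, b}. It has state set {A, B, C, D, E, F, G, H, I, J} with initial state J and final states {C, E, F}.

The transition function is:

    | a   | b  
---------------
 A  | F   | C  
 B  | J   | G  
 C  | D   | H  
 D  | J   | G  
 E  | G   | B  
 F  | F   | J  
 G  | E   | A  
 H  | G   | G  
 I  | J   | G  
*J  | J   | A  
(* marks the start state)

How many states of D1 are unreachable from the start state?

No path from J leads to I; the other 9 states are all reachable.

1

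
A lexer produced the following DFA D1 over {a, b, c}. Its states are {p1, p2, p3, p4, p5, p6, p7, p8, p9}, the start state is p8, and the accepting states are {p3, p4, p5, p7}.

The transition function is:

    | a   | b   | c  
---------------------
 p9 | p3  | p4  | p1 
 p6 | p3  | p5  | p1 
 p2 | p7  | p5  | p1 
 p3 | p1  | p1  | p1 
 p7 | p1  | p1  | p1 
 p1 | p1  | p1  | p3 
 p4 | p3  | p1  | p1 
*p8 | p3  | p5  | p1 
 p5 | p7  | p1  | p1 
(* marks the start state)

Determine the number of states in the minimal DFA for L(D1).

Reachable states from the start: {p1,p3,p5,p7,p8}. Unreachable: {p2,p4,p6,p9} — drop them.
Start with accepting vs non-accepting: {p3,p5,p7} | {p1,p8}.
On input a, block {p3,p5,p7} splits into {p3,p7} and {p5}.
On input a, block {p1,p8} splits into {p1} and {p8}.
No further refinement is possible. Final partition (4 blocks): {p3,p7} | {p1} | {p5} | {p8}.

4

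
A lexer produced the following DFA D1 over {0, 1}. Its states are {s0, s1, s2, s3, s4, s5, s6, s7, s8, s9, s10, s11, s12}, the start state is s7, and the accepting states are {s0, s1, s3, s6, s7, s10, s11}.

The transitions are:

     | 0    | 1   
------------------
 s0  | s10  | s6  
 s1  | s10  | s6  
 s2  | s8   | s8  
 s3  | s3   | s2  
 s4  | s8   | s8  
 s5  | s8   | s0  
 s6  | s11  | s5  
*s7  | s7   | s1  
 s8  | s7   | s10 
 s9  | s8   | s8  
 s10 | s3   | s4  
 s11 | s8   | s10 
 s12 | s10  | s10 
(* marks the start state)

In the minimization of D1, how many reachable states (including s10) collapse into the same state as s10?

2

States {s9,s12} cannot be reached from the start state, so discard them.
Start with accepting vs non-accepting: {s0,s1,s3,s6,s7,s10,s11} | {s2,s4,s5,s8}.
Split {s0,s1,s3,s6,s7,s10,s11} by δ(·,0) → {s0,s1,s3,s6,s7,s10} and {s11}.
On input 0, block {s0,s1,s3,s6,s7,s10} splits into {s0,s1,s3,s7,s10} and {s6}.
Split {s0,s1,s3,s7,s10} by δ(·,1) → {s0,s1} and {s3,s10} and {s7}.
Split {s2,s4,s5,s8} by δ(·,0) → {s2,s4,s5} and {s8}.
Refine {s2,s4,s5} on symbol 1: members go to different blocks, giving {s2,s4} and {s5}.
No further refinement is possible. Final partition (8 blocks): {s0,s1} | {s2,s4} | {s11} | {s6} | {s3,s10} | {s7} | {s8} | {s5}.
The equivalence class containing s10 is {s3,s10}, of size 2.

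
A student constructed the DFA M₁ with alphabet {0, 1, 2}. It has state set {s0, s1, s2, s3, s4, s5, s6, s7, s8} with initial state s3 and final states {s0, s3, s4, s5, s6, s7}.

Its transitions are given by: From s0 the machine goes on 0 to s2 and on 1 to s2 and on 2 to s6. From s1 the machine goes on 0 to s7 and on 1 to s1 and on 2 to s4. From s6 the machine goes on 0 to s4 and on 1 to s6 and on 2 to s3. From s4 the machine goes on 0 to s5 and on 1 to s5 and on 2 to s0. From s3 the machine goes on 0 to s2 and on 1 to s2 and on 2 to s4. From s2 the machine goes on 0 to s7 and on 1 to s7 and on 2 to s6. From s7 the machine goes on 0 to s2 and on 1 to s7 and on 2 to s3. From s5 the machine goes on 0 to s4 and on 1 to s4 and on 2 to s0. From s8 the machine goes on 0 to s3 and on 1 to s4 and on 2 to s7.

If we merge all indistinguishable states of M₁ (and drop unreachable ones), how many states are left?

Reachable states from the start: {s0,s2,s3,s4,s5,s6,s7}. Unreachable: {s1,s8} — drop them.
Start with accepting vs non-accepting: {s0,s3,s4,s5,s6,s7} | {s2}.
On input 0, block {s0,s3,s4,s5,s6,s7} splits into {s0,s3,s7} and {s4,s5,s6}.
Refine {s0,s3,s7} on symbol 1: members go to different blocks, giving {s0,s3} and {s7}.
The partition is now stable with 4 blocks: {s0,s3} | {s2} | {s4,s5,s6} | {s7}.

4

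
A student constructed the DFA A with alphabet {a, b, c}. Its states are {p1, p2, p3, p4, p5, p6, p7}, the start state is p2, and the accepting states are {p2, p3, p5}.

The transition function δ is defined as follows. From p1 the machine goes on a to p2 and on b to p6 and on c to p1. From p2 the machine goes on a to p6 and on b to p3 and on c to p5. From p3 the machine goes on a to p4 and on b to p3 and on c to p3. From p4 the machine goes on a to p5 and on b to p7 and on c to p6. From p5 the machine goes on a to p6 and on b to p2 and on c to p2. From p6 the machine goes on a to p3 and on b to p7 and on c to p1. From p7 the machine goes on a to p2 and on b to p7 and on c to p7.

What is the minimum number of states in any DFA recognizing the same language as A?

2

Start with accepting vs non-accepting: {p2,p3,p5} | {p1,p4,p6,p7}.
Stable partition: {p2,p3,p5} | {p1,p4,p6,p7} — 2 equivalence classes.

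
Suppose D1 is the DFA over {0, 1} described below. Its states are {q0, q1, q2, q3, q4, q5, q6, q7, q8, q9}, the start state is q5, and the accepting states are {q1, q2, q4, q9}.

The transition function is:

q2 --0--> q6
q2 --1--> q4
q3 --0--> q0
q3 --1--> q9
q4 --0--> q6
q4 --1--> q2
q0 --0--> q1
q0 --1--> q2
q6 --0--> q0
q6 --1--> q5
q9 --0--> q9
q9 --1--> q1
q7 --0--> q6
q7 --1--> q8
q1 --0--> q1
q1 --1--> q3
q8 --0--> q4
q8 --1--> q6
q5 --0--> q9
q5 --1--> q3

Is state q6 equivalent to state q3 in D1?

No

States {q7,q8} cannot be reached from the start state, so discard them.
Initial partition by acceptance: {q1,q2,q4,q9} | {q0,q3,q5,q6}.
On input 0, block {q1,q2,q4,q9} splits into {q1,q9} and {q2,q4}.
On input 1, block {q1,q9} splits into {q1} and {q9}.
Refine {q0,q3,q5,q6} on symbol 0: members go to different blocks, giving {q3,q6} and {q0} and {q5}.
Split {q3,q6} by δ(·,1) → {q3} and {q6}.
The partition is now stable with 7 blocks: {q1} | {q3} | {q2,q4} | {q9} | {q0} | {q5} | {q6}.
q6 and q3 end up in different blocks, so they are distinguishable. For instance, the string '1' is accepted from only q3.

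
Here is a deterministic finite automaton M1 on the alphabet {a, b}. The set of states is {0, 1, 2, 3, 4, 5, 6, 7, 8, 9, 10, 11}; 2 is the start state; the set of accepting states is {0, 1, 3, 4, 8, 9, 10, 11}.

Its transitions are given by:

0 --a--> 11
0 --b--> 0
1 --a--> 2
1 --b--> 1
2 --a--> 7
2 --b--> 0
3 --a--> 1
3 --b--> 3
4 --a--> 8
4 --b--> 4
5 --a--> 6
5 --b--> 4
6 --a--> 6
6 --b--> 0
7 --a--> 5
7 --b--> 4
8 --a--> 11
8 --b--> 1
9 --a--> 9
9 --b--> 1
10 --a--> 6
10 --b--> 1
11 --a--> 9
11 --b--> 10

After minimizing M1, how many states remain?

4

First remove the unreachable states {3}; 11 states remain.
P0 = {0,1,4,8,9,10,11} | {2,5,6,7}.
Split {0,1,4,8,9,10,11} by δ(·,a) → {0,4,8,9,11} and {1,10}.
On input b, block {0,4,8,9,11} splits into {8,9,11} and {0,4}.
The partition is now stable with 4 blocks: {8,9,11} | {2,5,6,7} | {1,10} | {0,4}.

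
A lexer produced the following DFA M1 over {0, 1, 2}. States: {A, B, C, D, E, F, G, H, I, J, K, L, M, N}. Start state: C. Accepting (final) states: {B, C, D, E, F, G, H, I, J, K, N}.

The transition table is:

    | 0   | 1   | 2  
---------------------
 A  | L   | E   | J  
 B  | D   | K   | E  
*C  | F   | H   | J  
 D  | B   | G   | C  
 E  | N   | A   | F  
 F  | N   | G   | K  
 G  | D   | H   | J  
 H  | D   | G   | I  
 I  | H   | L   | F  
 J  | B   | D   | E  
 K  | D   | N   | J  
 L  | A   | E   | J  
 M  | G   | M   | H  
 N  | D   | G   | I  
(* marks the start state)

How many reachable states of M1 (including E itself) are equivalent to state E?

2

First remove the unreachable states {M}; 13 states remain.
Initial partition by acceptance: {B,C,D,E,F,G,H,I,J,K,N} | {A,L}.
Refine {B,C,D,E,F,G,H,I,J,K,N} on symbol 1: members go to different blocks, giving {B,C,D,F,G,H,J,K,N} and {E,I}.
On input 2, block {B,C,D,F,G,H,J,K,N} splits into {C,D,F,G,K} and {B,H,J,N}.
Split {C,D,F,G,K} by δ(·,0) → {C,G,K} and {D,F}.
Split {B,H,J,N} by δ(·,0) → {B,H,N} and {J}.
Stable partition: {C,G,K} | {A,L} | {E,I} | {B,H,N} | {D,F} | {J} — 6 equivalence classes.
State E belongs to the block {E,I}, which has 2 states.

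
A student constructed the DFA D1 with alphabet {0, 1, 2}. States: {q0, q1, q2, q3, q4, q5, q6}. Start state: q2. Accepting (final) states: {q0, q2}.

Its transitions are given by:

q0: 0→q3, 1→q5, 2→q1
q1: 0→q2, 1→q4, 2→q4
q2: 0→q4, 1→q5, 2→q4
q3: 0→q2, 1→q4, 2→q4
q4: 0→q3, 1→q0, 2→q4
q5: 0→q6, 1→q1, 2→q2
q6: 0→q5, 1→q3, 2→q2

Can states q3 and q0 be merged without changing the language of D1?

No

All states are reachable from the start state.
P0 = {q0,q2} | {q1,q3,q4,q5,q6}.
Split {q1,q3,q4,q5,q6} by δ(·,0) → {q4,q5,q6} and {q1,q3}.
On input 0, block {q0,q2} splits into {q0} and {q2}.
Split {q4,q5,q6} by δ(·,0) → {q5,q6} and {q4}.
Stable partition: {q0} | {q5,q6} | {q1,q3} | {q2} | {q4} — 5 equivalence classes.
q3 and q0 end up in different blocks, so they are distinguishable. For instance, the string 'ε' is accepted from only q0.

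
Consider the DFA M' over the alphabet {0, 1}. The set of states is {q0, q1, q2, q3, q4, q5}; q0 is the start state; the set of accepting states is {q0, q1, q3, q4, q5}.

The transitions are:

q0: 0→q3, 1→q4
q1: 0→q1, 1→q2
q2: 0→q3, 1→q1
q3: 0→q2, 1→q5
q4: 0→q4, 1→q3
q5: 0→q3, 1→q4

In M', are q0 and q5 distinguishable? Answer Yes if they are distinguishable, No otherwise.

No

Initial partition by acceptance: {q0,q1,q3,q4,q5} | {q2}.
Split {q0,q1,q3,q4,q5} by δ(·,0) → {q0,q1,q4,q5} and {q3}.
Refine {q0,q1,q4,q5} on symbol 0: members go to different blocks, giving {q0,q5} and {q1,q4}.
Refine {q1,q4} on symbol 1: members go to different blocks, giving {q1} and {q4}.
The partition is now stable with 5 blocks: {q0,q5} | {q2} | {q3} | {q1} | {q4}.
q0 and q5 lie in the same block of the stable partition, so they are equivalent — no string distinguishes them.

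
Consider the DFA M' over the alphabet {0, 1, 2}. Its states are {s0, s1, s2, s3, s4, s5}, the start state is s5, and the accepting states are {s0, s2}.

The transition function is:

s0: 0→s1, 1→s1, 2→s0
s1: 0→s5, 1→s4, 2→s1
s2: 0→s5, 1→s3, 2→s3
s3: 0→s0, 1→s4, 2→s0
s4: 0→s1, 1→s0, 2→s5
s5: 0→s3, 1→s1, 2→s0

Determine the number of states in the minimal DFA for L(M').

First remove the unreachable states {s2}; 5 states remain.
P0 = {s0} | {s1,s3,s4,s5}.
Split {s1,s3,s4,s5} by δ(·,0) → {s1,s4,s5} and {s3}.
Split {s1,s4,s5} by δ(·,0) → {s1,s4} and {s5}.
Refine {s1,s4} on symbol 0: members go to different blocks, giving {s1} and {s4}.
Stable partition: {s0} | {s1} | {s3} | {s5} | {s4} — 5 equivalence classes.

5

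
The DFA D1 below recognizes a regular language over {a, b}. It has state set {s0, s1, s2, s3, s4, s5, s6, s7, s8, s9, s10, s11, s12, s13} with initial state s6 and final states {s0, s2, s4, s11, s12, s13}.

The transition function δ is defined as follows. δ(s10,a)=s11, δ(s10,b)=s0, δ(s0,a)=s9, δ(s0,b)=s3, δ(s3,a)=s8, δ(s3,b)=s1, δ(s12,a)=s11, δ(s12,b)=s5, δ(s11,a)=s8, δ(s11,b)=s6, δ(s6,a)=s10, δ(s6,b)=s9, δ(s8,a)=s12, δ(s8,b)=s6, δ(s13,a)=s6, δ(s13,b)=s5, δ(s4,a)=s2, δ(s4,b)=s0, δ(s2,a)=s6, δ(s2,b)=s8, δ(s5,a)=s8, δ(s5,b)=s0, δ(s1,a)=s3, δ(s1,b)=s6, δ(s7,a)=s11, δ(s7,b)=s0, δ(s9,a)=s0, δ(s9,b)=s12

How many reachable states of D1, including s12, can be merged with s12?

First remove the unreachable states {s2,s4,s7,s13}; 10 states remain.
Initial partition by acceptance: {s0,s11,s12} | {s1,s3,s5,s6,s8,s9,s10}.
Refine {s0,s11,s12} on symbol a: members go to different blocks, giving {s0,s11} and {s12}.
On input a, block {s1,s3,s5,s6,s8,s9,s10} splits into {s1,s3,s5,s6} and {s9,s10} and {s8}.
On input a, block {s0,s11} splits into {s0} and {s11}.
Refine {s1,s3,s5,s6} on symbol a: members go to different blocks, giving {s3,s5} and {s1} and {s6}.
Split {s3,s5} by δ(·,b) → {s3} and {s5}.
Refine {s9,s10} on symbol a: members go to different blocks, giving {s9} and {s10}.
No further refinement is possible. Final partition (10 blocks): {s0} | {s3} | {s12} | {s9} | {s8} | {s11} | {s1} | {s6} | {s5} | {s10}.
The equivalence class containing s12 is {s12}, of size 1.

1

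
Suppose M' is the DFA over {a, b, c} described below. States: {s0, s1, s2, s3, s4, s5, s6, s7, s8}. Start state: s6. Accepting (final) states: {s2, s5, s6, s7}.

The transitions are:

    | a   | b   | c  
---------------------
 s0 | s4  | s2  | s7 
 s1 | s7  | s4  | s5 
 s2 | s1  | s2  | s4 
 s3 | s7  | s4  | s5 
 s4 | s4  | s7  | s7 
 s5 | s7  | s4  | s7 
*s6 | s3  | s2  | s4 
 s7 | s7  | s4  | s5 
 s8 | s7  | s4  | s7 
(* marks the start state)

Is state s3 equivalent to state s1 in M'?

Yes

Reachable states from the start: {s1,s2,s3,s4,s5,s6,s7}. Unreachable: {s0,s8} — drop them.
Initial partition by acceptance: {s2,s5,s6,s7} | {s1,s3,s4}.
Refine {s2,s5,s6,s7} on symbol a: members go to different blocks, giving {s2,s6} and {s5,s7}.
Split {s1,s3,s4} by δ(·,a) → {s1,s3} and {s4}.
The partition is now stable with 4 blocks: {s2,s6} | {s1,s3} | {s5,s7} | {s4}.
s3 and s1 lie in the same block of the stable partition, so they are equivalent — no string distinguishes them.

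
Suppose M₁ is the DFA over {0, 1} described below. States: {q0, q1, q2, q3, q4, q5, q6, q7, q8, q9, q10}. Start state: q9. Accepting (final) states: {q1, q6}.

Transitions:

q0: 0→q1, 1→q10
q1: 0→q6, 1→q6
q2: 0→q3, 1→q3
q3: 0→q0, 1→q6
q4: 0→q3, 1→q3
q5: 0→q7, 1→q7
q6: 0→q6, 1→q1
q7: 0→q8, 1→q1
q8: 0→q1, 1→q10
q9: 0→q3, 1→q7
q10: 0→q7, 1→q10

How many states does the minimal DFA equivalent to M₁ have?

5

States {q2,q4,q5} cannot be reached from the start state, so discard them.
P0 = {q1,q6} | {q0,q3,q7,q8,q9,q10}.
Split {q0,q3,q7,q8,q9,q10} by δ(·,0) → {q3,q7,q9,q10} and {q0,q8}.
On input 0, block {q3,q7,q9,q10} splits into {q3,q7} and {q9,q10}.
On input 1, block {q9,q10} splits into {q9} and {q10}.
The partition is now stable with 5 blocks: {q1,q6} | {q3,q7} | {q0,q8} | {q9} | {q10}.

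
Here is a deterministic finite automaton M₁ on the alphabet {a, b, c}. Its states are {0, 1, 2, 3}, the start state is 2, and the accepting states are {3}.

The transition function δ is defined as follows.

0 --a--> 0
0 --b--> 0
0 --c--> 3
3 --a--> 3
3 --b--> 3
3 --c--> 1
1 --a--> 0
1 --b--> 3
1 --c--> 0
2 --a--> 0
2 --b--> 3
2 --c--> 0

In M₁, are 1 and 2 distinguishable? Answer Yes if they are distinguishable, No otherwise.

No

Every state is reachable, so we keep all 4.
P0 = {3} | {0,1,2}.
Split {0,1,2} by δ(·,b) → {1,2} and {0}.
No further refinement is possible. Final partition (3 blocks): {3} | {1,2} | {0}.
1 and 2 lie in the same block of the stable partition, so they are equivalent — no string distinguishes them.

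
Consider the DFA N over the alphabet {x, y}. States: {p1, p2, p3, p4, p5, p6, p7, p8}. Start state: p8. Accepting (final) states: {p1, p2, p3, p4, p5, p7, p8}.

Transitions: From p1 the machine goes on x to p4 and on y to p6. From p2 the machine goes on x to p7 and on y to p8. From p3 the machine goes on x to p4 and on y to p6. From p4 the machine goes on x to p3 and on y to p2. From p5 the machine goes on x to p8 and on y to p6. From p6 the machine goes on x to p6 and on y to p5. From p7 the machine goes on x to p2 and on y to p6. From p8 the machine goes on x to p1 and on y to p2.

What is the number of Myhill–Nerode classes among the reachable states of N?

Initial partition by acceptance: {p1,p2,p3,p4,p5,p7,p8} | {p6}.
On input y, block {p1,p2,p3,p4,p5,p7,p8} splits into {p1,p3,p5,p7} and {p2,p4,p8}.
Stable partition: {p1,p3,p5,p7} | {p6} | {p2,p4,p8} — 3 equivalence classes.

3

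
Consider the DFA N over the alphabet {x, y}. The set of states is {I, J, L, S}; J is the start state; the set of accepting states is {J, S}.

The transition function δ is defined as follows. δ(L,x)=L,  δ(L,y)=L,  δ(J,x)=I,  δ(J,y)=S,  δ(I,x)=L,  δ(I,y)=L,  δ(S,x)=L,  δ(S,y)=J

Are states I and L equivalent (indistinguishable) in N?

Start with accepting vs non-accepting: {J,S} | {I,L}.
The partition is now stable with 2 blocks: {J,S} | {I,L}.
I and L lie in the same block of the stable partition, so they are equivalent — no string distinguishes them.

Yes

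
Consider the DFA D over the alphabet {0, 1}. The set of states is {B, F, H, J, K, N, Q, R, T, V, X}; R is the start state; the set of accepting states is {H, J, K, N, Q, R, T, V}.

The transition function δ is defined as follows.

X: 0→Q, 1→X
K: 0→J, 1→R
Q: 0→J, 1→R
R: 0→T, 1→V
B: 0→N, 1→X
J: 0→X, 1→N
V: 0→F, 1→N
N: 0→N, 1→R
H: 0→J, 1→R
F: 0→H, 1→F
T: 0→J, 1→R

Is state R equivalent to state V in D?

No

Reachable states from the start: {F,H,J,N,Q,R,T,V,X}. Unreachable: {B,K} — drop them.
P0 = {H,J,N,Q,R,T,V} | {F,X}.
On input 0, block {H,J,N,Q,R,T,V} splits into {H,N,Q,R,T} and {J,V}.
Split {H,N,Q,R,T} by δ(·,0) → {H,Q,T} and {N,R}.
Split {N,R} by δ(·,0) → {R} and {N}.
No further refinement is possible. Final partition (5 blocks): {H,Q,T} | {F,X} | {J,V} | {R} | {N}.
R and V end up in different blocks, so they are distinguishable. For instance, the string '0' is accepted from only R.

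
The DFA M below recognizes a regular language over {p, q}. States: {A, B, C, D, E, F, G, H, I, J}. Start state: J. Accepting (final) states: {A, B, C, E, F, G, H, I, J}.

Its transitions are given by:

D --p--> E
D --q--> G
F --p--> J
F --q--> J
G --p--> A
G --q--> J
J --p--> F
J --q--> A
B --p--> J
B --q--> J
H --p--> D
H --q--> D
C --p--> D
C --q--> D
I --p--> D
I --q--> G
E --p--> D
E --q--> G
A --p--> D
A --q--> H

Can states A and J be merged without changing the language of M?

No

States {B,C,I} cannot be reached from the start state, so discard them.
P0 = {A,E,F,G,H,J} | {D}.
On input p, block {A,E,F,G,H,J} splits into {A,E,H} and {F,G,J}.
On input q, block {A,E,H} splits into {A} and {E} and {H}.
On input p, block {F,G,J} splits into {F,J} and {G}.
On input q, block {F,J} splits into {F} and {J}.
Stable partition: {A} | {D} | {F} | {E} | {H} | {G} | {J} — 7 equivalence classes.
A and J end up in different blocks, so they are distinguishable. For instance, the string 'p' is accepted from only J.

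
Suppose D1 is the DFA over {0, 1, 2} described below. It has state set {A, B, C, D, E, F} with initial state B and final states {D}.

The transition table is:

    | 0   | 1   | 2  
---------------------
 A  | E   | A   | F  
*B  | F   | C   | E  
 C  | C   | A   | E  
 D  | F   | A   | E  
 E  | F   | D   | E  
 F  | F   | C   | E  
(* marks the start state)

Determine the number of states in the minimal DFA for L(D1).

All states are reachable from the start state.
Initial partition by acceptance: {D} | {A,B,C,E,F}.
Split {A,B,C,E,F} by δ(·,1) → {A,B,C,F} and {E}.
On input 0, block {A,B,C,F} splits into {B,C,F} and {A}.
Refine {B,C,F} on symbol 1: members go to different blocks, giving {B,F} and {C}.
The partition is now stable with 5 blocks: {D} | {B,F} | {E} | {A} | {C}.

5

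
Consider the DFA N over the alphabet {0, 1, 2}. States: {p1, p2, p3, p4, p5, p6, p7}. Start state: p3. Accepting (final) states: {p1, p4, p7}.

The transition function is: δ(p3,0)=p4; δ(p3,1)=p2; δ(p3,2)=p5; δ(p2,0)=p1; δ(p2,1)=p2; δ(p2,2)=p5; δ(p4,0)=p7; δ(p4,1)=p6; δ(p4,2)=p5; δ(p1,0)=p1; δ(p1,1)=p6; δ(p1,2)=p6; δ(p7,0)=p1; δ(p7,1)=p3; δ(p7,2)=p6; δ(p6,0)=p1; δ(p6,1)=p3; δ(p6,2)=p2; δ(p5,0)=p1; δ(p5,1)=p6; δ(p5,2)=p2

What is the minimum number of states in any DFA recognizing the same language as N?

Initial partition by acceptance: {p1,p4,p7} | {p2,p3,p5,p6}.
Stable partition: {p1,p4,p7} | {p2,p3,p5,p6} — 2 equivalence classes.

2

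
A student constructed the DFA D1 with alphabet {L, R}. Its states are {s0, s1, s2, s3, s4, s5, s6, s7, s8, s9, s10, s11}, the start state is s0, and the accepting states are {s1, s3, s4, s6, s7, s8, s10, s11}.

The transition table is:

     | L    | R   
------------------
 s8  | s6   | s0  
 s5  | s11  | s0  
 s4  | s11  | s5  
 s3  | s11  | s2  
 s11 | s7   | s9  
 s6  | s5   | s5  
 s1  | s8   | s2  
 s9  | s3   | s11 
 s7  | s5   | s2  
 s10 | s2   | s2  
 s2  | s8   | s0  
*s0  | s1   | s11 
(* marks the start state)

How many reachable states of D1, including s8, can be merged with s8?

2

First remove the unreachable states {s4,s10}; 10 states remain.
P0 = {s1,s3,s6,s7,s8,s11} | {s0,s2,s5,s9}.
Refine {s1,s3,s6,s7,s8,s11} on symbol L: members go to different blocks, giving {s1,s3,s8,s11} and {s6,s7}.
On input L, block {s1,s3,s8,s11} splits into {s1,s3} and {s8,s11}.
On input L, block {s0,s2,s5,s9} splits into {s0,s9} and {s2,s5}.
No further refinement is possible. Final partition (5 blocks): {s1,s3} | {s0,s9} | {s6,s7} | {s8,s11} | {s2,s5}.
The equivalence class containing s8 is {s8,s11}, of size 2.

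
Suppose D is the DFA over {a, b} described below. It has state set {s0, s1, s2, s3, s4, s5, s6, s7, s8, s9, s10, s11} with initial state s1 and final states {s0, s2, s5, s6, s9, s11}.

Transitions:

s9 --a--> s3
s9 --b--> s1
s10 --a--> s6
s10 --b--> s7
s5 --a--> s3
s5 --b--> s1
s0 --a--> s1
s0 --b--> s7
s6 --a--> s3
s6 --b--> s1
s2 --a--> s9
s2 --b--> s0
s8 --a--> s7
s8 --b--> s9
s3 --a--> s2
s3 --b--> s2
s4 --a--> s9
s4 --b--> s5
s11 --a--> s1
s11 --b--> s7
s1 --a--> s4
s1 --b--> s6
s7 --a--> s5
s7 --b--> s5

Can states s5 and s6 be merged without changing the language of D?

Yes

Reachable states from the start: {s0,s1,s2,s3,s4,s5,s6,s7,s9}. Unreachable: {s8,s10,s11} — drop them.
P0 = {s0,s2,s5,s6,s9} | {s1,s3,s4,s7}.
Split {s0,s2,s5,s6,s9} by δ(·,a) → {s0,s5,s6,s9} and {s2}.
Split {s1,s3,s4,s7} by δ(·,a) → {s4,s7} and {s1} and {s3}.
On input a, block {s0,s5,s6,s9} splits into {s5,s6,s9} and {s0}.
No further refinement is possible. Final partition (6 blocks): {s5,s6,s9} | {s4,s7} | {s2} | {s1} | {s3} | {s0}.
s5 and s6 lie in the same block of the stable partition, so they are equivalent — no string distinguishes them.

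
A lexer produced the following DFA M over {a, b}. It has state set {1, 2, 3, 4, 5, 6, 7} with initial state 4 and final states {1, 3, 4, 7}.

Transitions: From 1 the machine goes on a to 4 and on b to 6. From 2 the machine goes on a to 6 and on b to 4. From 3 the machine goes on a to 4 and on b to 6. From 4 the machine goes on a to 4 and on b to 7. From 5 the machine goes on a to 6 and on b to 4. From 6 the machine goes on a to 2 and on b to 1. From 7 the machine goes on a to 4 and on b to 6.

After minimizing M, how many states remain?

4

Reachable states from the start: {1,2,4,6,7}. Unreachable: {3,5} — drop them.
Initial partition by acceptance: {1,4,7} | {2,6}.
Refine {1,4,7} on symbol b: members go to different blocks, giving {1,7} and {4}.
Refine {2,6} on symbol b: members go to different blocks, giving {2} and {6}.
Stable partition: {1,7} | {2} | {4} | {6} — 4 equivalence classes.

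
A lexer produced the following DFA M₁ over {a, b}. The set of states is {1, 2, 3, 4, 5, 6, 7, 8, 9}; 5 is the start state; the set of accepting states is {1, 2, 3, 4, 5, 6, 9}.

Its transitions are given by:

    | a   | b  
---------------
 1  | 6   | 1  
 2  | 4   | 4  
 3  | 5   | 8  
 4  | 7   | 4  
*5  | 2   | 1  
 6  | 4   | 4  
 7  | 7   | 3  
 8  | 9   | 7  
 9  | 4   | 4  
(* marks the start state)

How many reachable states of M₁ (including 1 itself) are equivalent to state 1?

All states are reachable from the start state.
Initial partition by acceptance: {1,2,3,4,5,6,9} | {7,8}.
On input a, block {1,2,3,4,5,6,9} splits into {1,2,3,5,6,9} and {4}.
On input a, block {1,2,3,5,6,9} splits into {1,3,5} and {2,6,9}.
On input a, block {1,3,5} splits into {1,5} and {3}.
Split {7,8} by δ(·,a) → {7} and {8}.
The partition is now stable with 6 blocks: {1,5} | {7} | {4} | {2,6,9} | {3} | {8}.
The equivalence class containing 1 is {1,5}, of size 2.

2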